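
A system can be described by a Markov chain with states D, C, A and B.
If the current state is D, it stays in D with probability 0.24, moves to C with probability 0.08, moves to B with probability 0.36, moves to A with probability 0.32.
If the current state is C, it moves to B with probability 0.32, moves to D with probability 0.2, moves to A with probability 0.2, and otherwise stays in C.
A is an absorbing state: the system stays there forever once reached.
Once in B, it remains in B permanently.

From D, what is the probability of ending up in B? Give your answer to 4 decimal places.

0.5361

Let h(s) be the probability of absorption at B starting from transient state s. Then h(B) = 1 and h(A) = 0. By first-step analysis:
h(D) = 0.24·h(D) + 0.08·h(C) + 0.32·0 + 0.36·1
h(C) = 0.2·h(D) + 0.28·h(C) + 0.2·0 + 0.32·1
Solving: h(D) = 0.5361, h(C) = 0.5934.
Starting from D, the probability is 0.5361.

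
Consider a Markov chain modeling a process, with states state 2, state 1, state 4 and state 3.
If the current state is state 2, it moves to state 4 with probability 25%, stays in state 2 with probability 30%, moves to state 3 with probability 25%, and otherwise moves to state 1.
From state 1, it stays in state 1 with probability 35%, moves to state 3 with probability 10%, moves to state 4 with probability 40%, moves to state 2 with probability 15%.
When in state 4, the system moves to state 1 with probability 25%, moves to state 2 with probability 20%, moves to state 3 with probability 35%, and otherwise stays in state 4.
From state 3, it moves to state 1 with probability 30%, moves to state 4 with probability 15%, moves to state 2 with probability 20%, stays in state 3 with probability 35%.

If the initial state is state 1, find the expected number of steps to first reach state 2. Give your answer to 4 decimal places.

5.6911

Let t(s) be the expected number of steps to first reach state 2 from state s, with t(state 2) = 0. Conditioning on the first step:
t(state 1) = 1 + 0.35·t(state 1) + 0.4·t(state 4) + 0.1·t(state 3)
t(state 4) = 1 + 0.25·t(state 1) + 0.2·t(state 4) + 0.35·t(state 3)
t(state 3) = 1 + 0.3·t(state 1) + 0.15·t(state 4) + 0.35·t(state 3)
Solving: t(state 1) = 5.6911, t(state 4) = 5.3954, t(state 3) = 5.4102.
Expected steps from state 1 to state 2: 5.6911.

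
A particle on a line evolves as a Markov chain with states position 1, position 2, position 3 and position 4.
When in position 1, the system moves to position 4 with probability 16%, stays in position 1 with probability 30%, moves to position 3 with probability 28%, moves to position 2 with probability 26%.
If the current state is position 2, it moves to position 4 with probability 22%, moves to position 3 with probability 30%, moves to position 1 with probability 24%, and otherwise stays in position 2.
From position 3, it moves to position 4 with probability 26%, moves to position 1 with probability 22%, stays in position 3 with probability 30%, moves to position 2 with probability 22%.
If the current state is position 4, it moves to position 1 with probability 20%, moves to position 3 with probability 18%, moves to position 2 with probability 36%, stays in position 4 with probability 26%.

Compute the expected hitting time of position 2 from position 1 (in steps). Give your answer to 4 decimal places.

Let t(s) be the expected number of steps to first reach position 2 from state s, with t(position 2) = 0. Conditioning on the first step:
t(position 1) = 1 + 0.3·t(position 1) + 0.28·t(position 3) + 0.16·t(position 4)
t(position 3) = 1 + 0.22·t(position 1) + 0.3·t(position 3) + 0.26·t(position 4)
t(position 4) = 1 + 0.2·t(position 1) + 0.18·t(position 3) + 0.26·t(position 4)
Solving: t(position 1) = 3.7019, t(position 3) = 3.8098, t(position 4) = 3.2786.
Expected steps from position 1 to position 2: 3.7019.

3.7019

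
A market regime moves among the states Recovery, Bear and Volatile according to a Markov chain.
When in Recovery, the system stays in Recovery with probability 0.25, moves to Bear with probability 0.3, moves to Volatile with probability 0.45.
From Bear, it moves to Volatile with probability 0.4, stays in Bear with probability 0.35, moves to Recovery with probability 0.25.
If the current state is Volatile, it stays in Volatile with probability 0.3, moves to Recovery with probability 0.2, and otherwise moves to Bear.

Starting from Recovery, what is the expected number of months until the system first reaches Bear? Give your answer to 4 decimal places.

Let t(s) be the expected number of months to first reach Bear from state s, with t(Bear) = 0. Conditioning on the first month:
t(Recovery) = 1 + 0.25·t(Recovery) + 0.45·t(Volatile)
t(Volatile) = 1 + 0.2·t(Recovery) + 0.3·t(Volatile)
Solving: t(Recovery) = 2.6437, t(Volatile) = 2.1839.
Expected months from Recovery to Bear: 2.6437.

2.6437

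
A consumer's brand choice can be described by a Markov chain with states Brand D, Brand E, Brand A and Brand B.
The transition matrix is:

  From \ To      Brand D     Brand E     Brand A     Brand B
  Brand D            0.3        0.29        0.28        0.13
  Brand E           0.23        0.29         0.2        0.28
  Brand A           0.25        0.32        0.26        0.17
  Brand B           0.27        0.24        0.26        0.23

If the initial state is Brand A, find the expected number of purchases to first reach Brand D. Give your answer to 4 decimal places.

4.0253

Let t(s) be the expected number of purchases to first reach Brand D from state s, with t(Brand D) = 0. Conditioning on the first purchase:
t(Brand E) = 1 + 0.29·t(Brand E) + 0.2·t(Brand A) + 0.28·t(Brand B)
t(Brand A) = 1 + 0.32·t(Brand E) + 0.26·t(Brand A) + 0.17·t(Brand B)
t(Brand B) = 1 + 0.24·t(Brand E) + 0.26·t(Brand A) + 0.23·t(Brand B)
Solving: t(Brand E) = 4.0937, t(Brand A) = 4.0253, t(Brand B) = 3.9339.
Expected purchases from Brand A to Brand D: 4.0253.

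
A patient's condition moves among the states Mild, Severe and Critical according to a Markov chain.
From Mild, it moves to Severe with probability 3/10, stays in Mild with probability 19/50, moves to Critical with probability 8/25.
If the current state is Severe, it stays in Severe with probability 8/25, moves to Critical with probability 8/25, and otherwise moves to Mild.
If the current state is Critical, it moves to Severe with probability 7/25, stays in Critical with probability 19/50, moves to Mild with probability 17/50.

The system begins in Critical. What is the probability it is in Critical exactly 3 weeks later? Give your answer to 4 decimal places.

Propagate the distribution vector 3 weeks from Critical.
After 0 weeks: (0.0000, 0.0000, 1.0000)
After 1 week: (0.3400, 0.2800, 0.3800)
After 2 weeks: (0.3592, 0.2980, 0.3428)
After 3 weeks: (0.3603, 0.2991, 0.3406)
P(in Critical after 3 weeks) = 0.3406

0.3406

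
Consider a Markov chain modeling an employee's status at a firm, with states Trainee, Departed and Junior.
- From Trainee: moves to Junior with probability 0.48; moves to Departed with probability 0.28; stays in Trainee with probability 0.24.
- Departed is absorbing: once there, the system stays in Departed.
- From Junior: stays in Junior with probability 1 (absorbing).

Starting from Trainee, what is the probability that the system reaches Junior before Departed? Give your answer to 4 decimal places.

Let h(s) be the probability of absorption at Junior starting from transient state s. Then h(Junior) = 1 and h(Departed) = 0. By first-step analysis:
h(Trainee) = 0.24·h(Trainee) + 0.28·0 + 0.48·1
Solving: h(Trainee) = 0.6316.
Starting from Trainee, the probability is 0.6316.

0.6316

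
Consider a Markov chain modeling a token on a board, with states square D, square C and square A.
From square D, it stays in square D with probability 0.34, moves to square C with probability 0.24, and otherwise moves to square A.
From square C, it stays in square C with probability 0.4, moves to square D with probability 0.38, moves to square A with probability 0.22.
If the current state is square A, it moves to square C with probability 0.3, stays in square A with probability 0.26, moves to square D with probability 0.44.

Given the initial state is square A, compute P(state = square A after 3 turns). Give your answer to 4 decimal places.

Propagate the distribution vector 3 turns from square A.
After 0 turns: (0.0000, 0.0000, 1.0000)
After 1 turn: (0.4400, 0.3000, 0.2600)
After 2 turns: (0.3780, 0.3036, 0.3184)
After 3 turns: (0.3840, 0.3077, 0.3083)
P(in square A after 3 turns) = 0.3083

0.3083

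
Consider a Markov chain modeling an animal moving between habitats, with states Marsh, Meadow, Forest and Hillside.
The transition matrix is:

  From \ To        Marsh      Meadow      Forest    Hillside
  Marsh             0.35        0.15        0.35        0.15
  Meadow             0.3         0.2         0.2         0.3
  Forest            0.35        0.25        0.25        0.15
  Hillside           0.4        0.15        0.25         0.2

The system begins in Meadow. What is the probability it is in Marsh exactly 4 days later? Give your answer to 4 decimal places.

0.3500

Propagate the distribution vector 4 days from Meadow.
After 0 days: (0.0000, 1.0000, 0.0000, 0.0000)
After 1 day: (0.3000, 0.2000, 0.2000, 0.3000)
After 2 days: (0.3550, 0.1800, 0.2700, 0.1950)
After 3 days: (0.3508, 0.1860, 0.2765, 0.1868)
After 4 days: (0.3500, 0.1870, 0.2758, 0.1872)
P(in Marsh after 4 days) = 0.3500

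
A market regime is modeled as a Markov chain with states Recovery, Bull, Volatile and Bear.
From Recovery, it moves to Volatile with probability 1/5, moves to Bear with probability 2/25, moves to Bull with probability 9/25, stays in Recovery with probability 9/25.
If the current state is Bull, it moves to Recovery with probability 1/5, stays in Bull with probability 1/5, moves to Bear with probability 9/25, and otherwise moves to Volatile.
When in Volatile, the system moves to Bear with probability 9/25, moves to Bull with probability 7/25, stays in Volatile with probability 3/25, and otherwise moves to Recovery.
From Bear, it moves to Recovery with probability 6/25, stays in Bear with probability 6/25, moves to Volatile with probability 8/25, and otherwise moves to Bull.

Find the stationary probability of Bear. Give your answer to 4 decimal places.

0.2562

Let the stationary distribution be π with π = πP and π_1 + π_2 + π_3 + π_4 = 1.
π_1 = 0.36·π_1 + 0.2·π_2 + 0.24·π_3 + 0.24·π_4
π_2 = 0.36·π_1 + 0.2·π_2 + 0.28·π_3 + 0.2·π_4
π_3 = 0.2·π_1 + 0.24·π_2 + 0.12·π_3 + 0.32·π_4
Solving with the normalization constraint gives π = (0.2609, 0.2596, 0.2233, 0.2562).
So the stationary probability of Bear is 0.2562.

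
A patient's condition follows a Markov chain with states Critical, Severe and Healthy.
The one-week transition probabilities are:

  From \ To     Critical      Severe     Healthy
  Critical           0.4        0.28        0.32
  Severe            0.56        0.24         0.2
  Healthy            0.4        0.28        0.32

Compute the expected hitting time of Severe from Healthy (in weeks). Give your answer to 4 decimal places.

Let t(s) be the expected number of weeks to first reach Severe from state s, with t(Severe) = 0. Conditioning on the first week:
t(Critical) = 1 + 0.4·t(Critical) + 0.32·t(Healthy)
t(Healthy) = 1 + 0.4·t(Critical) + 0.32·t(Healthy)
Solving: t(Critical) = 3.5714, t(Healthy) = 3.5714.
Expected weeks from Healthy to Severe: 3.5714.

3.5714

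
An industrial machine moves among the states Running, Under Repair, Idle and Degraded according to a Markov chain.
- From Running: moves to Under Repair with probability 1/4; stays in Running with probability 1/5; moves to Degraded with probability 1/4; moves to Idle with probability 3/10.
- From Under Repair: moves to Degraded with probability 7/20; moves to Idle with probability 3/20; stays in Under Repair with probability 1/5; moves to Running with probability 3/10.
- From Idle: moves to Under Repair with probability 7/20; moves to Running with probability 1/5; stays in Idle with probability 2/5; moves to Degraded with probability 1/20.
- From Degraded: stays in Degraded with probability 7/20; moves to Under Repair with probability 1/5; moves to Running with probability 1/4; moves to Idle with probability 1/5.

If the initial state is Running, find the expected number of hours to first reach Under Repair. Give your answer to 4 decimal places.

Let t(s) be the expected number of hours to first reach Under Repair from state s, with t(Under Repair) = 0. Conditioning on the first hour:
t(Running) = 1 + 0.2·t(Running) + 0.3·t(Idle) + 0.25·t(Degraded)
t(Idle) = 1 + 0.2·t(Running) + 0.4·t(Idle) + 0.05·t(Degraded)
t(Degraded) = 1 + 0.25·t(Running) + 0.2·t(Idle) + 0.35·t(Degraded)
Solving: t(Running) = 3.6959, t(Idle) = 3.2281, t(Degraded) = 3.9532.
Expected hours from Running to Under Repair: 3.6959.

3.6959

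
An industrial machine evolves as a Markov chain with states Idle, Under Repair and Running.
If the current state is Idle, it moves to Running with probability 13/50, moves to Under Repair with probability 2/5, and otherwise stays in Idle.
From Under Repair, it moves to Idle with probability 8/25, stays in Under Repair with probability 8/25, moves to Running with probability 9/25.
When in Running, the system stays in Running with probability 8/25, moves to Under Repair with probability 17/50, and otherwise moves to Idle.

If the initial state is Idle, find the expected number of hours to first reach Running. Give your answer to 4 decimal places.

Let t(s) be the expected number of hours to first reach Running from state s, with t(Running) = 0. Conditioning on the first hour:
t(Idle) = 1 + 0.34·t(Idle) + 0.4·t(Under Repair)
t(Under Repair) = 1 + 0.32·t(Idle) + 0.32·t(Under Repair)
Solving: t(Idle) = 3.3666, t(Under Repair) = 3.0549.
Expected hours from Idle to Running: 3.3666.

3.3666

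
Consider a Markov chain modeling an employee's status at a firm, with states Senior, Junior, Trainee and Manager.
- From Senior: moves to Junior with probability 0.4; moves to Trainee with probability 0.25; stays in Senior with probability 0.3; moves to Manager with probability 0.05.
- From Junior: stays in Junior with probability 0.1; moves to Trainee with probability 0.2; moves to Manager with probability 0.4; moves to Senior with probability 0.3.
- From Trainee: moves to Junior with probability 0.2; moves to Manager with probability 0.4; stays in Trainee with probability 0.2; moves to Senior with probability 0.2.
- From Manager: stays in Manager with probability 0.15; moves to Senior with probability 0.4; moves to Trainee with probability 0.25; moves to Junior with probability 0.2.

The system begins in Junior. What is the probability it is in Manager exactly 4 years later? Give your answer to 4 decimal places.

Propagate the distribution vector 4 years from Junior.
After 0 years: (0.0000, 1.0000, 0.0000, 0.0000)
After 1 year: (0.3000, 0.1000, 0.2000, 0.4000)
After 2 years: (0.3200, 0.2500, 0.2350, 0.1950)
After 3 years: (0.2960, 0.2390, 0.2258, 0.2393)
After 4 years: (0.3014, 0.2353, 0.2268, 0.2366)
P(in Manager after 4 years) = 0.2366

0.2366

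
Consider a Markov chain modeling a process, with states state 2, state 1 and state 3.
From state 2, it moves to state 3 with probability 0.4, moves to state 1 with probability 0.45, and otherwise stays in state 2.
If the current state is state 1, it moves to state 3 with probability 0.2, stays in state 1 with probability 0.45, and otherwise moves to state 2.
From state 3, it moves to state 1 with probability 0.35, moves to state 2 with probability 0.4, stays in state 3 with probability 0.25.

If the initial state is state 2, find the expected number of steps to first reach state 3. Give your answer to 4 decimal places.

Let t(s) be the expected number of steps to first reach state 3 from state s, with t(state 3) = 0. Conditioning on the first step:
t(state 2) = 1 + 0.15·t(state 2) + 0.45·t(state 1)
t(state 1) = 1 + 0.35·t(state 2) + 0.45·t(state 1)
Solving: t(state 2) = 3.2258, t(state 1) = 3.8710.
Expected steps from state 2 to state 3: 3.2258.

3.2258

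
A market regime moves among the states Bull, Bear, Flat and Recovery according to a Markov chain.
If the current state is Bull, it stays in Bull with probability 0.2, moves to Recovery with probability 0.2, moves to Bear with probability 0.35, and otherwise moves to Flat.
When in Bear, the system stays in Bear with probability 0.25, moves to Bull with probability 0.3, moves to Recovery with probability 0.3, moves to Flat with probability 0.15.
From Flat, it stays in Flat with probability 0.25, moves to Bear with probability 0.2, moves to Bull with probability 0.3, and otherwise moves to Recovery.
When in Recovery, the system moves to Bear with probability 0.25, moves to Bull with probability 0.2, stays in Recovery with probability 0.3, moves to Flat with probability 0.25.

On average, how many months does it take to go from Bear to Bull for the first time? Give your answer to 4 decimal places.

Let t(s) be the expected number of months to first reach Bull from state s, with t(Bull) = 0. Conditioning on the first month:
t(Bear) = 1 + 0.25·t(Bear) + 0.15·t(Flat) + 0.3·t(Recovery)
t(Flat) = 1 + 0.2·t(Bear) + 0.25·t(Flat) + 0.25·t(Recovery)
t(Recovery) = 1 + 0.25·t(Bear) + 0.25·t(Flat) + 0.3·t(Recovery)
Solving: t(Bear) = 3.6901, t(Flat) = 3.6697, t(Recovery) = 4.0571.
Expected months from Bear to Bull: 3.6901.

3.6901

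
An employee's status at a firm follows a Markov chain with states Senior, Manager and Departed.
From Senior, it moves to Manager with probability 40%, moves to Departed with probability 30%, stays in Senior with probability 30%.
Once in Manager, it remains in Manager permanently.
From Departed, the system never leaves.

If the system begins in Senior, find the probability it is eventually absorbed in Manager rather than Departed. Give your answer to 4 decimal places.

Let h(s) be the probability of absorption at Manager starting from transient state s. Then h(Manager) = 1 and h(Departed) = 0. By first-step analysis:
h(Senior) = 0.3·h(Senior) + 0.4·1 + 0.3·0
Solving: h(Senior) = 0.5714.
Starting from Senior, the probability is 0.5714.

0.5714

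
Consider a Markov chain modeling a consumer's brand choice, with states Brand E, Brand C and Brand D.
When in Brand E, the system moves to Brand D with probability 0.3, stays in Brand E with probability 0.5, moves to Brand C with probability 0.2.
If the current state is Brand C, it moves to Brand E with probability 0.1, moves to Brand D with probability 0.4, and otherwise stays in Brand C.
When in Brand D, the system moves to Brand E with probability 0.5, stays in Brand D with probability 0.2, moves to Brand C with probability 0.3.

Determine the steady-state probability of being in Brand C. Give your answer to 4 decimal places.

Let the stationary distribution be π with π = πP and π_1 + π_2 + π_3 = 1.
π_1 = 0.5·π_1 + 0.1·π_2 + 0.5·π_3
π_2 = 0.2·π_1 + 0.5·π_2 + 0.3·π_3
Solving with the normalization constraint gives π = (0.3684, 0.3289, 0.3026).
So the stationary probability of Brand C is 0.3289.

0.3289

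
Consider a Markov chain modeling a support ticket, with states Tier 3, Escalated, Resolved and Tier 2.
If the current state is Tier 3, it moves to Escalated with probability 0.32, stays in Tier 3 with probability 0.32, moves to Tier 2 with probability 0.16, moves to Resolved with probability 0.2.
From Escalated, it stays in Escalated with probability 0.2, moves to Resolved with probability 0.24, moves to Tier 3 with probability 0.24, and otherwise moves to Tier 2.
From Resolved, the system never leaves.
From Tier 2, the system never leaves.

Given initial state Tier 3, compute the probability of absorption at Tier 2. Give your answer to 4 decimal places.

0.4932

Let h(s) be the probability of absorption at Tier 2 starting from transient state s. Then h(Tier 2) = 1 and h(Resolved) = 0. By first-step analysis:
h(Tier 3) = 0.32·h(Tier 3) + 0.32·h(Escalated) + 0.2·0 + 0.16·1
h(Escalated) = 0.24·h(Tier 3) + 0.2·h(Escalated) + 0.24·0 + 0.32·1
Solving: h(Tier 3) = 0.4932, h(Escalated) = 0.5479.
Starting from Tier 3, the probability is 0.4932.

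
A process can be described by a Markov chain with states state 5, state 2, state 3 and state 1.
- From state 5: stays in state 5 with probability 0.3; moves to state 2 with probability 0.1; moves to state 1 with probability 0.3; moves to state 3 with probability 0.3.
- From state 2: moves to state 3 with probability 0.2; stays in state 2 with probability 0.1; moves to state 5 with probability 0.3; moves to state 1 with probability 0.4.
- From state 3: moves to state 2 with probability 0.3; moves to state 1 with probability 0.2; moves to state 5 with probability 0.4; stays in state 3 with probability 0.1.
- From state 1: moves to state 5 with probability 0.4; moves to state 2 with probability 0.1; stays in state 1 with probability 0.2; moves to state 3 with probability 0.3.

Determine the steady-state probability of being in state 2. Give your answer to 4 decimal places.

Let the stationary distribution be π with π = πP and π_1 + π_2 + π_3 + π_4 = 1.
π_1 = 0.3·π_1 + 0.3·π_2 + 0.4·π_3 + 0.4·π_4
π_2 = 0.1·π_1 + 0.1·π_2 + 0.3·π_3 + 0.1·π_4
π_3 = 0.3·π_1 + 0.2·π_2 + 0.1·π_3 + 0.3·π_4
Solving with the normalization constraint gives π = (0.3502, 0.1475, 0.2377, 0.2645).
So the stationary probability of state 2 is 0.1475.

0.1475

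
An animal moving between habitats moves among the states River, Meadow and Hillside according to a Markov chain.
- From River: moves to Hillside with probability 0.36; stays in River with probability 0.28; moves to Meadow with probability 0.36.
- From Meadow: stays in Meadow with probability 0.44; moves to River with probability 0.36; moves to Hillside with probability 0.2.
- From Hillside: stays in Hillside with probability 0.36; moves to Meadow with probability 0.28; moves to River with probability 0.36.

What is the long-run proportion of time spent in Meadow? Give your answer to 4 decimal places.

Let the stationary distribution be π with π = πP and π_1 + π_2 + π_3 = 1.
π_1 = 0.28·π_1 + 0.36·π_2 + 0.36·π_3
π_2 = 0.36·π_1 + 0.44·π_2 + 0.28·π_3
Solving with the normalization constraint gives π = (0.3333, 0.3651, 0.3016).
So the stationary probability of Meadow is 0.3651.

0.3651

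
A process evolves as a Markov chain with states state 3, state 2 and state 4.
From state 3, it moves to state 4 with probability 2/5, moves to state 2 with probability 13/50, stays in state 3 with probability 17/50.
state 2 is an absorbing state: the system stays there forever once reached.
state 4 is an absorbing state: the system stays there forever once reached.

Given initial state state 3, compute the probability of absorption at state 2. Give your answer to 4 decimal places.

0.3939

Let h(s) be the probability of absorption at state 2 starting from transient state s. Then h(state 2) = 1 and h(state 4) = 0. By first-step analysis:
h(state 3) = 0.34·h(state 3) + 0.26·1 + 0.4·0
Solving: h(state 3) = 0.3939.
Starting from state 3, the probability is 0.3939.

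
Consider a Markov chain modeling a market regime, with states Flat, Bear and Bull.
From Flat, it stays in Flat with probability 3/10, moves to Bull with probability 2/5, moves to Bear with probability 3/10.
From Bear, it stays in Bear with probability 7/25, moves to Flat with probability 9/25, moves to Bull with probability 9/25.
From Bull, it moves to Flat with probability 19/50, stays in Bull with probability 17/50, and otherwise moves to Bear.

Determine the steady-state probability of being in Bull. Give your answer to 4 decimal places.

0.3665

Let the stationary distribution be π with π = πP and π_1 + π_2 + π_3 = 1.
π_1 = 0.3·π_1 + 0.36·π_2 + 0.38·π_3
π_2 = 0.3·π_1 + 0.28·π_2 + 0.28·π_3
Solving with the normalization constraint gives π = (0.3465, 0.2869, 0.3665).
So the stationary probability of Bull is 0.3665.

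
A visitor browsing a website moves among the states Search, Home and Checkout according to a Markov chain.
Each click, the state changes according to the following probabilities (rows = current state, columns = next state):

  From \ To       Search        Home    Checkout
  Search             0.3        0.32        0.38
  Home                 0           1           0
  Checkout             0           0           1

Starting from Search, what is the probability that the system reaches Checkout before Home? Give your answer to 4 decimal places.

Let h(s) be the probability of absorption at Checkout starting from transient state s. Then h(Checkout) = 1 and h(Home) = 0. By first-step analysis:
h(Search) = 0.3·h(Search) + 0.32·0 + 0.38·1
Solving: h(Search) = 0.5429.
Starting from Search, the probability is 0.5429.

0.5429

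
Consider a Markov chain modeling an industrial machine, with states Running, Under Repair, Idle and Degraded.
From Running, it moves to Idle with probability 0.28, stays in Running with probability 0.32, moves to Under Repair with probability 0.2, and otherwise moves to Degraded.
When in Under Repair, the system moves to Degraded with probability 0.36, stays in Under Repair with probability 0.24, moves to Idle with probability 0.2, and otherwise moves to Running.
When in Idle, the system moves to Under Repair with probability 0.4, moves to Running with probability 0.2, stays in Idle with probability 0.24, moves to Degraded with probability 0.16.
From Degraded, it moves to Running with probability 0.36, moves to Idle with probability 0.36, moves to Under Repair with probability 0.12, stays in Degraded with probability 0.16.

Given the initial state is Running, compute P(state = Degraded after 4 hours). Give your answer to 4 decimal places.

0.2200

Propagate the distribution vector 4 hours from Running.
After 0 hours: (1.0000, 0.0000, 0.0000, 0.0000)
After 1 hour: (0.3200, 0.2000, 0.2800, 0.2000)
After 2 hours: (0.2704, 0.2480, 0.2688, 0.2128)
After 3 hours: (0.2665, 0.2467, 0.2664, 0.2204)
After 4 hours: (0.2672, 0.2455, 0.2672, 0.2200)
P(in Degraded after 4 hours) = 0.2200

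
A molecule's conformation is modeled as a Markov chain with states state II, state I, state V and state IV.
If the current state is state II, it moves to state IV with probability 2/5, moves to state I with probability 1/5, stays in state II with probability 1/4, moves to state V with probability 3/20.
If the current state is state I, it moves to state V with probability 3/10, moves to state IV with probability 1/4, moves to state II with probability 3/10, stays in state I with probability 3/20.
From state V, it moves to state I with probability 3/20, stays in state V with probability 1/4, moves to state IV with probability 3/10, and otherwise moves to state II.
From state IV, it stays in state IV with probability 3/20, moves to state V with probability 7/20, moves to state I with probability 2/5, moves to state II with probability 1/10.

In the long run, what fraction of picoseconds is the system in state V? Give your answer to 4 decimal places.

Let the stationary distribution be π with π = πP and π_1 + π_2 + π_3 + π_4 = 1.
π_1 = 0.25·π_1 + 0.3·π_2 + 0.3·π_3 + 0.1·π_4
π_2 = 0.2·π_1 + 0.15·π_2 + 0.15·π_3 + 0.4·π_4
π_3 = 0.15·π_1 + 0.3·π_2 + 0.25·π_3 + 0.35·π_4
Solving with the normalization constraint gives π = (0.2340, 0.2295, 0.2652, 0.2712).
So the stationary probability of state V is 0.2652.

0.2652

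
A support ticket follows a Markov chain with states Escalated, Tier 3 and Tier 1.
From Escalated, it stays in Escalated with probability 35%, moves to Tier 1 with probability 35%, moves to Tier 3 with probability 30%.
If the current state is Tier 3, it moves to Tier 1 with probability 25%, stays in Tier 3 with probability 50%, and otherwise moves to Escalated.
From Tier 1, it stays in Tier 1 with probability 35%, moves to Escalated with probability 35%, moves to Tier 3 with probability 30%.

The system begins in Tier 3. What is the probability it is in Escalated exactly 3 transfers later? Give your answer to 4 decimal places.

Propagate the distribution vector 3 transfers from Tier 3.
After 0 transfers: (0.0000, 1.0000, 0.0000)
After 1 transfer: (0.2500, 0.5000, 0.2500)
After 2 transfers: (0.3000, 0.4000, 0.3000)
After 3 transfers: (0.3100, 0.3800, 0.3100)
P(in Escalated after 3 transfers) = 0.3100

0.3100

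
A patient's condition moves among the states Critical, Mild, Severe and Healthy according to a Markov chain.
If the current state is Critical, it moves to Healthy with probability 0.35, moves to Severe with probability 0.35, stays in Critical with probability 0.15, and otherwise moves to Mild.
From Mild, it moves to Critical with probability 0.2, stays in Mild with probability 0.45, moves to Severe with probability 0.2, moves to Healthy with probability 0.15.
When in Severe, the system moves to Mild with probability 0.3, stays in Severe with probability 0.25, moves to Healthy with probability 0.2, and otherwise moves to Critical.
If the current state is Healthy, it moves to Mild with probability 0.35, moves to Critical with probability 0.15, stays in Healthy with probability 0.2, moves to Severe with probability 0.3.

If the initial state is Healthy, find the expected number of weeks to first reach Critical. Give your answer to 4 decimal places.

Let t(s) be the expected number of weeks to first reach Critical from state s, with t(Critical) = 0. Conditioning on the first week:
t(Mild) = 1 + 0.45·t(Mild) + 0.2·t(Severe) + 0.15·t(Healthy)
t(Severe) = 1 + 0.3·t(Mild) + 0.25·t(Severe) + 0.2·t(Healthy)
t(Healthy) = 1 + 0.35·t(Mild) + 0.3·t(Severe) + 0.2·t(Healthy)
Solving: t(Mild) = 4.9279, t(Severe) = 4.6809, t(Healthy) = 5.1613.
Expected weeks from Healthy to Critical: 5.1613.

5.1613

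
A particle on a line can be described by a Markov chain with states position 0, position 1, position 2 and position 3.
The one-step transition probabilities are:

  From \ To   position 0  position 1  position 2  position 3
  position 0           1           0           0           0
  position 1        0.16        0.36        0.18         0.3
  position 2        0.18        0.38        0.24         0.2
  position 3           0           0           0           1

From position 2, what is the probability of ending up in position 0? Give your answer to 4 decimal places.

0.4211

Let h(s) be the probability of absorption at position 0 starting from transient state s. Then h(position 0) = 1 and h(position 3) = 0. By first-step analysis:
h(position 1) = 0.16·1 + 0.36·h(position 1) + 0.18·h(position 2) + 0.3·0
h(position 2) = 0.18·1 + 0.38·h(position 1) + 0.24·h(position 2) + 0.2·0
Solving: h(position 1) = 0.3684, h(position 2) = 0.4211.
Starting from position 2, the probability is 0.4211.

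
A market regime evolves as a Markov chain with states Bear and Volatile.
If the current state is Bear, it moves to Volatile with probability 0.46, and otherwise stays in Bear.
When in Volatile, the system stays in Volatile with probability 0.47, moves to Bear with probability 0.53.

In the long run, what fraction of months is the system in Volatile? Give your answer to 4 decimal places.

Let the stationary distribution be π with π = πP and π_1 + π_2 = 1.
π_1 = 0.54·π_1 + 0.53·π_2
Solving with the normalization constraint gives π = (0.5354, 0.4646).
So the stationary probability of Volatile is 0.4646.

0.4646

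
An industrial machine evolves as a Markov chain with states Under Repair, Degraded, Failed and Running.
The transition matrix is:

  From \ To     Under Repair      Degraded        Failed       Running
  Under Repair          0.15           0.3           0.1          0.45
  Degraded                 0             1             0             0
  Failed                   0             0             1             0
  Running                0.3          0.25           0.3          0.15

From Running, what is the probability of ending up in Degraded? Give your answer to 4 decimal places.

Let h(s) be the probability of absorption at Degraded starting from transient state s. Then h(Degraded) = 1 and h(Failed) = 0. By first-step analysis:
h(Under Repair) = 0.15·h(Under Repair) + 0.3·1 + 0.1·0 + 0.45·h(Running)
h(Running) = 0.3·h(Under Repair) + 0.25·1 + 0.3·0 + 0.15·h(Running)
Solving: h(Under Repair) = 0.6255, h(Running) = 0.5149.
Starting from Running, the probability is 0.5149.

0.5149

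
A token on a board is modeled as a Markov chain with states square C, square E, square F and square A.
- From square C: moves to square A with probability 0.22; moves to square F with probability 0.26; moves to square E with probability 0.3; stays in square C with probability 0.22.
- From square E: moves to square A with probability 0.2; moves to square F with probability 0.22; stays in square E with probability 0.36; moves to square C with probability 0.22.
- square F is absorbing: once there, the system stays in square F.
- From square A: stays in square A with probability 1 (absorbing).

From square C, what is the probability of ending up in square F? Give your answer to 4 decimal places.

Let h(s) be the probability of absorption at square F starting from transient state s. Then h(square F) = 1 and h(square A) = 0. By first-step analysis:
h(square C) = 0.22·h(square C) + 0.3·h(square E) + 0.26·1 + 0.22·0
h(square E) = 0.22·h(square C) + 0.36·h(square E) + 0.22·1 + 0.2·0
Solving: h(square C) = 0.5365, h(square E) = 0.5282.
Starting from square C, the probability is 0.5365.

0.5365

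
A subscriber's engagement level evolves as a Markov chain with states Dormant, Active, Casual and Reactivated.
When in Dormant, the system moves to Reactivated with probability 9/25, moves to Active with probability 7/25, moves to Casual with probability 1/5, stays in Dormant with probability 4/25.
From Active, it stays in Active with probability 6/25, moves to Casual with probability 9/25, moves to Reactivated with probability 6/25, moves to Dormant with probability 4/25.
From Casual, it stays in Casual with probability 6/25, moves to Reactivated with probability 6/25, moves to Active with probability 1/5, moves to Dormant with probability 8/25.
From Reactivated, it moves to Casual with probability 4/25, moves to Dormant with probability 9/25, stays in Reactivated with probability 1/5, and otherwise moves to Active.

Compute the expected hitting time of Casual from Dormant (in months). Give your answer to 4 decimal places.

Let t(s) be the expected number of months to first reach Casual from state s, with t(Casual) = 0. Conditioning on the first month:
t(Dormant) = 1 + 0.16·t(Dormant) + 0.28·t(Active) + 0.36·t(Reactivated)
t(Active) = 1 + 0.16·t(Dormant) + 0.24·t(Active) + 0.24·t(Reactivated)
t(Reactivated) = 1 + 0.36·t(Dormant) + 0.28·t(Active) + 0.2·t(Reactivated)
Solving: t(Dormant) = 4.3145, t(Active) = 3.6336, t(Reactivated) = 4.4633.
Expected months from Dormant to Casual: 4.3145.

4.3145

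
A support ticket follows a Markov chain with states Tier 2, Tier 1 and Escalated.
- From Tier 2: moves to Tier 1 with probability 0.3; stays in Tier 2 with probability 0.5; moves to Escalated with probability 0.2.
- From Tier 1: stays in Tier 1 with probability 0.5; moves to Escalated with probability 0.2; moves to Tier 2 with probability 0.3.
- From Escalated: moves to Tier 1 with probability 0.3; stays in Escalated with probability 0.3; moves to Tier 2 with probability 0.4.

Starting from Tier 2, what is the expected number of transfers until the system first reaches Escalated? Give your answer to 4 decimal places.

5.0000

Let t(s) be the expected number of transfers to first reach Escalated from state s, with t(Escalated) = 0. Conditioning on the first transfer:
t(Tier 2) = 1 + 0.5·t(Tier 2) + 0.3·t(Tier 1)
t(Tier 1) = 1 + 0.3·t(Tier 2) + 0.5·t(Tier 1)
Solving: t(Tier 2) = 5.0000, t(Tier 1) = 5.0000.
Expected transfers from Tier 2 to Escalated: 5.0000.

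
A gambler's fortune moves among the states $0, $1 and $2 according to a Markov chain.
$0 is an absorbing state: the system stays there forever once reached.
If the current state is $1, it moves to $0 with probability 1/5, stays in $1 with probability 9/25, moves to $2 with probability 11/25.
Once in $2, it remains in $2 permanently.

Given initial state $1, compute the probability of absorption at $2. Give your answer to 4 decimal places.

Let h(s) be the probability of absorption at $2 starting from transient state s. Then h($2) = 1 and h($0) = 0. By first-step analysis:
h($1) = 0.2·0 + 0.36·h($1) + 0.44·1
Solving: h($1) = 0.6875.
Starting from $1, the probability is 0.6875.

0.6875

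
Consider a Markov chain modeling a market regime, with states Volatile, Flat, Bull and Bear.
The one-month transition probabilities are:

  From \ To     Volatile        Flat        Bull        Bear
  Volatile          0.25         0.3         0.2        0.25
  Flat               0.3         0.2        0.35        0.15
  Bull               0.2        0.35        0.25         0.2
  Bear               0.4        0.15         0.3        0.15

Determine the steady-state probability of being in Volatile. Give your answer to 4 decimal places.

0.2781

Let the stationary distribution be π with π = πP and π_1 + π_2 + π_3 + π_4 = 1.
π_1 = 0.25·π_1 + 0.3·π_2 + 0.2·π_3 + 0.4·π_4
π_2 = 0.3·π_1 + 0.2·π_2 + 0.35·π_3 + 0.15·π_4
π_3 = 0.2·π_1 + 0.35·π_2 + 0.25·π_3 + 0.3·π_4
Solving with the normalization constraint gives π = (0.2781, 0.2590, 0.2716, 0.1914).
So the stationary probability of Volatile is 0.2781.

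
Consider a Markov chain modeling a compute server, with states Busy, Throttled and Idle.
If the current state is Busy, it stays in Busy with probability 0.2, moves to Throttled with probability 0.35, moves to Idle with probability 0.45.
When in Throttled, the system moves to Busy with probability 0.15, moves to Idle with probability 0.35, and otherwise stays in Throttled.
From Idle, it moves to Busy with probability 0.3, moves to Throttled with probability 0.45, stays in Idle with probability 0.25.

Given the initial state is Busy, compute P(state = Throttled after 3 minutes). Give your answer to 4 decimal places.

0.4496

Propagate the distribution vector 3 minutes from Busy.
After 0 minutes: (1.0000, 0.0000, 0.0000)
After 1 minute: (0.2000, 0.3500, 0.4500)
After 2 minutes: (0.2275, 0.4475, 0.3250)
After 3 minutes: (0.2101, 0.4496, 0.3403)
P(in Throttled after 3 minutes) = 0.4496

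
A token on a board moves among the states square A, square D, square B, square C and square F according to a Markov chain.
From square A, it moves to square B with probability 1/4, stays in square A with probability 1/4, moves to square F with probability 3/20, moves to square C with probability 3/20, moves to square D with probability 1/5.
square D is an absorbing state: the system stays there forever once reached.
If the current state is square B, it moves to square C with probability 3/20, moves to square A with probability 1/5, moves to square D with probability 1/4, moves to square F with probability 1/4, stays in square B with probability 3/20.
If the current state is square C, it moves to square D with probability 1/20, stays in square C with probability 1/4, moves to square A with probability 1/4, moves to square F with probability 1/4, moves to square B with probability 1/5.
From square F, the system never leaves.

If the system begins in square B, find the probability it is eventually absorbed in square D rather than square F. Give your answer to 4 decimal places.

Let h(s) be the probability of absorption at square D starting from transient state s. Then h(square D) = 1 and h(square F) = 0. By first-step analysis:
h(square A) = 0.25·h(square A) + 0.2·1 + 0.25·h(square B) + 0.15·h(square C) + 0.15·0
h(square B) = 0.2·h(square A) + 0.25·1 + 0.15·h(square B) + 0.15·h(square C) + 0.25·0
h(square C) = 0.25·h(square A) + 0.05·1 + 0.2·h(square B) + 0.25·h(square C) + 0.25·0
Solving: h(square A) = 0.4965, h(square B) = 0.4742, h(square C) = 0.3586.
Starting from square B, the probability is 0.4742.

0.4742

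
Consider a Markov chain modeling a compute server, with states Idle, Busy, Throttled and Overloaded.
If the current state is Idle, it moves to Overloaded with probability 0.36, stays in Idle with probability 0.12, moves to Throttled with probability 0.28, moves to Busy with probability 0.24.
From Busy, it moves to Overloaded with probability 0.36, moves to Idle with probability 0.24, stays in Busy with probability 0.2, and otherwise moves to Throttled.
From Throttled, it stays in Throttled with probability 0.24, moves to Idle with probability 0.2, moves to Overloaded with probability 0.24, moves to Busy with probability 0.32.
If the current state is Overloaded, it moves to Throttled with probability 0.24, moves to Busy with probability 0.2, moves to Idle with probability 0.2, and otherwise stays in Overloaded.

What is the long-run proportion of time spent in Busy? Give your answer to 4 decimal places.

Let the stationary distribution be π with π = πP and π_1 + π_2 + π_3 + π_4 = 1.
π_1 = 0.12·π_1 + 0.24·π_2 + 0.2·π_3 + 0.2·π_4
π_2 = 0.24·π_1 + 0.2·π_2 + 0.32·π_3 + 0.2·π_4
π_3 = 0.28·π_1 + 0.2·π_2 + 0.24·π_3 + 0.24·π_4
Solving with the normalization constraint gives π = (0.1939, 0.2364, 0.2383, 0.3314).
So the stationary probability of Busy is 0.2364.

0.2364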